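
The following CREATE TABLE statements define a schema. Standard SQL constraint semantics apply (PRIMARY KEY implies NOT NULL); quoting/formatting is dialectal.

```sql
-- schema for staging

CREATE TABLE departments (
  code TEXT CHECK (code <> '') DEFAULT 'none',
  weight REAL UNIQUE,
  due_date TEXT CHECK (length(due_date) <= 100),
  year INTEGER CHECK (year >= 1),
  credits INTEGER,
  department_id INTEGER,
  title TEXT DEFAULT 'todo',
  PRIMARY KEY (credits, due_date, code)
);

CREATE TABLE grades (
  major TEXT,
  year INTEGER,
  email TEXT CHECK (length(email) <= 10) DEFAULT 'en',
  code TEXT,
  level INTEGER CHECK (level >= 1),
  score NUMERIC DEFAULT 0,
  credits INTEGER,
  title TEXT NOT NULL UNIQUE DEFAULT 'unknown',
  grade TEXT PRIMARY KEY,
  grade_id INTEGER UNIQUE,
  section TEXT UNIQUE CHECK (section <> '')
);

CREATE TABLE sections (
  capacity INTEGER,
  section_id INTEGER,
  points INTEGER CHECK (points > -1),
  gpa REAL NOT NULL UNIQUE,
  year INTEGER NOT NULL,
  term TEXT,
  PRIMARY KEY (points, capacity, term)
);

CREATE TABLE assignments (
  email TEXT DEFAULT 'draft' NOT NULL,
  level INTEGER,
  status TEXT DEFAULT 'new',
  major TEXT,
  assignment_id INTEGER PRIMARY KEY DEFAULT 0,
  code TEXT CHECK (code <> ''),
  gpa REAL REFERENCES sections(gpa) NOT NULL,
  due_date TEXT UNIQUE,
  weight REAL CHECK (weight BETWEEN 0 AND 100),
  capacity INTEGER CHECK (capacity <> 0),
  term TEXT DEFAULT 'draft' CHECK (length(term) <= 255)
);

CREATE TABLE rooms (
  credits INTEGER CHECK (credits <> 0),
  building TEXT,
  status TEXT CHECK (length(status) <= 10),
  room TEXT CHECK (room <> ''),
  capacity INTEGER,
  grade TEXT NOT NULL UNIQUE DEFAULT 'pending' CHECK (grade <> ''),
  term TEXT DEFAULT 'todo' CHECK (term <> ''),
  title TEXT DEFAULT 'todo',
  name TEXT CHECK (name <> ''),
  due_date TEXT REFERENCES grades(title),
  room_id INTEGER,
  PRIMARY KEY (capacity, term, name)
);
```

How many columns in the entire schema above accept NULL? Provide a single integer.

departments: 4 nullable (weight, year, department_id, title — PK (credits, due_date, code) and explicit NOT NULL columns excluded).
grades: 9 nullable (major, year, email, code, level, score, credits, grade_id, section — PK (grade) and explicit NOT NULL columns excluded).
sections: 1 nullable (section_id — PK (points, capacity, term) and explicit NOT NULL columns excluded).
assignments: 8 nullable (level, status, major, code, due_date, weight, capacity, term — PK (assignment_id) and explicit NOT NULL columns excluded).
rooms: 7 nullable (credits, building, status, room, title, due_date, room_id — PK (capacity, term, name) and explicit NOT NULL columns excluded).
Total: 4 + 9 + 1 + 8 + 7 = 29.

29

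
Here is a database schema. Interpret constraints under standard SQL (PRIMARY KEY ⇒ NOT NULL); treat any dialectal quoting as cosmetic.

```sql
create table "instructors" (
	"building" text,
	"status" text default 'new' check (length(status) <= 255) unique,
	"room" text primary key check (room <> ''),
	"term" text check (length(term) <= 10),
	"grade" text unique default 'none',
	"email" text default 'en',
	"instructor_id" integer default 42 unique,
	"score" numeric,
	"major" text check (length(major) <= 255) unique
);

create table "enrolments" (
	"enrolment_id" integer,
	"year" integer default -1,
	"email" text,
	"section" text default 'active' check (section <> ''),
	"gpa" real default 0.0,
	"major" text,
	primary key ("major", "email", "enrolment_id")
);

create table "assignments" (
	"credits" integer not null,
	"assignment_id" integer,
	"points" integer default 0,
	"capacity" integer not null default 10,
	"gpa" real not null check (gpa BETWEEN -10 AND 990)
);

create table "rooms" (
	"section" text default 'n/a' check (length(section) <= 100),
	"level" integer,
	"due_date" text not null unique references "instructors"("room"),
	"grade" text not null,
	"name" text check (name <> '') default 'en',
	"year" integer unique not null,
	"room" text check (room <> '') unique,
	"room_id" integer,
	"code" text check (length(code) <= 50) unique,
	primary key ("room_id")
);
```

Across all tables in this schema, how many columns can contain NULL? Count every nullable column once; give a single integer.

instructors: 8 nullable (building, status, term, grade, email, instructor_id, score, major — PK (room) and explicit NOT NULL columns excluded).
enrolments: 3 nullable (year, section, gpa — PK (major, email, enrolment_id) and explicit NOT NULL columns excluded).
assignments: 2 nullable (assignment_id, points — PK none and explicit NOT NULL columns excluded).
rooms: 5 nullable (section, level, name, room, code — PK (room_id) and explicit NOT NULL columns excluded).
Total: 8 + 3 + 2 + 5 = 18.

18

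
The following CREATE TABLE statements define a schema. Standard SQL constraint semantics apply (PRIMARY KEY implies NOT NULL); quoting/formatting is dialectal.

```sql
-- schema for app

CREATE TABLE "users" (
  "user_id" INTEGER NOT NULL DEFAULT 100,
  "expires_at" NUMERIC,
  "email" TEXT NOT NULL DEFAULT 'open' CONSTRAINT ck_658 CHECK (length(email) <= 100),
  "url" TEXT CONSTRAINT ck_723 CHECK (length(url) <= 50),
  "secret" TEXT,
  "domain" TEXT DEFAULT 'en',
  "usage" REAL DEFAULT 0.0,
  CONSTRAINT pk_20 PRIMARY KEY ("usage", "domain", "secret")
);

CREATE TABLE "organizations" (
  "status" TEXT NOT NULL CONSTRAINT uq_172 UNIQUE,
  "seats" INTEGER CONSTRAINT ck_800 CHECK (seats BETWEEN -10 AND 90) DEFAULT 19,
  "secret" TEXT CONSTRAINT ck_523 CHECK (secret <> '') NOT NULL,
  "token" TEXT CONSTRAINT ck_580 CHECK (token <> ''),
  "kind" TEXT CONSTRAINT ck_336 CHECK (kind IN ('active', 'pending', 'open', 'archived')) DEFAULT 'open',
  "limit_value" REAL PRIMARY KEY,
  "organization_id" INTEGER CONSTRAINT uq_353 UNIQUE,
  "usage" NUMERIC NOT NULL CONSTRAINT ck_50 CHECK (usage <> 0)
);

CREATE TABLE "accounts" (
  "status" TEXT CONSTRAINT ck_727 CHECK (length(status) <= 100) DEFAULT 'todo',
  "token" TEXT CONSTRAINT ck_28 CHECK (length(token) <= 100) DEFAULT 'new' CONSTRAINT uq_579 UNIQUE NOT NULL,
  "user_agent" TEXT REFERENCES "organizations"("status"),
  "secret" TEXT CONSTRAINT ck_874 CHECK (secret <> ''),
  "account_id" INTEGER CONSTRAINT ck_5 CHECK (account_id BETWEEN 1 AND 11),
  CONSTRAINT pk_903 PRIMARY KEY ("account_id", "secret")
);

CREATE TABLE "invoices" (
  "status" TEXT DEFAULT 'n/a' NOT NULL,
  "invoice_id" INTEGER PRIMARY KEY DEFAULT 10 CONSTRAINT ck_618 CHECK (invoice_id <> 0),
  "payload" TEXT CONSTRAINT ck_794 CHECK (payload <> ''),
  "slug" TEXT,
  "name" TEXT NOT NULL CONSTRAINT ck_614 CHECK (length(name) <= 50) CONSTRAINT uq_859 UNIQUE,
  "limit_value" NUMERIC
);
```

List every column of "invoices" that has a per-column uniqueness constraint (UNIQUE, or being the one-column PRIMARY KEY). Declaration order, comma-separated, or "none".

invoice_id, name

- status: no UNIQUE or single-column PK constraint.
- invoice_id: single-column PRIMARY KEY → unique.
- payload: no UNIQUE or single-column PK constraint.
- slug: no UNIQUE or single-column PK constraint.
- name: declared UNIQUE → unique.
- limit_value: no UNIQUE or single-column PK constraint.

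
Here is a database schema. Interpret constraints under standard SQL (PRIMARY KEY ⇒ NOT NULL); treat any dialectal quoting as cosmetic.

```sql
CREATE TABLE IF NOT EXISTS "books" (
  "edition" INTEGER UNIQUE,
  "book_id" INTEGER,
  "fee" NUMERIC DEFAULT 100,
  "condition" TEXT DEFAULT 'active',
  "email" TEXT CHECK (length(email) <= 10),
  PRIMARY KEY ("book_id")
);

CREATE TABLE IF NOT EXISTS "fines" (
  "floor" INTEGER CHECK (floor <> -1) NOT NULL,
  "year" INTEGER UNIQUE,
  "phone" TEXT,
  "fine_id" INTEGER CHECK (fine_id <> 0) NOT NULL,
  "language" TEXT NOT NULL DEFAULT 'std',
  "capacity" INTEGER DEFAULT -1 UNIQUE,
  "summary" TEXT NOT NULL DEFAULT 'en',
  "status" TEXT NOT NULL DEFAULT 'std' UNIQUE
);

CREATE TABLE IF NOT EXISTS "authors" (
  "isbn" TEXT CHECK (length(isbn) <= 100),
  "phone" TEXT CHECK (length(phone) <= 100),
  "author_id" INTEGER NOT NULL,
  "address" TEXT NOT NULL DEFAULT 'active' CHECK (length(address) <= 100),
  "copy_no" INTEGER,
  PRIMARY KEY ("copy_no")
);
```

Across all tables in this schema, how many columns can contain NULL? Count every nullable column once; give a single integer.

9

books: 4 nullable (edition, fee, condition, email — PK (book_id) and explicit NOT NULL columns excluded).
fines: 3 nullable (year, phone, capacity — PK none and explicit NOT NULL columns excluded).
authors: 2 nullable (isbn, phone — PK (copy_no) and explicit NOT NULL columns excluded).
Total: 4 + 3 + 2 = 9.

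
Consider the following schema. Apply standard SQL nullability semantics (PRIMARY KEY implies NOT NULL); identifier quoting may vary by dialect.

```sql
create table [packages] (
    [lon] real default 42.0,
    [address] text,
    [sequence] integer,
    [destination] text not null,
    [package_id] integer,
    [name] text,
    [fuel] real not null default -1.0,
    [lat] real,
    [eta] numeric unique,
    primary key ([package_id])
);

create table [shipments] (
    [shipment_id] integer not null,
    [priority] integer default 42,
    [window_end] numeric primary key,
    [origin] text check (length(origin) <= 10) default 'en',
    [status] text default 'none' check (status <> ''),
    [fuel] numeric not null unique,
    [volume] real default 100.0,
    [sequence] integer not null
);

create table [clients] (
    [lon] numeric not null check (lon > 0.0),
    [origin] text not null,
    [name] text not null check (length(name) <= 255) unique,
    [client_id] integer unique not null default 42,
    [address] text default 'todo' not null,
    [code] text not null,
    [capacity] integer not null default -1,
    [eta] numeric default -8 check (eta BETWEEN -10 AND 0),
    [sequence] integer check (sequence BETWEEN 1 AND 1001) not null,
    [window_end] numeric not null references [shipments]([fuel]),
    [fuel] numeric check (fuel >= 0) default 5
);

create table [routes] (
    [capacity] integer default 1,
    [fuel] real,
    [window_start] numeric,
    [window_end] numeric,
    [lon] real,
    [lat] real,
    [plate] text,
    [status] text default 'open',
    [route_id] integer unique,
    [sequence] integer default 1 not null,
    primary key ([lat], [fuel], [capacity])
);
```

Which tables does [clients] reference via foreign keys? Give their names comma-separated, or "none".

- window_end REFERENCES shipments(fuel).

shipments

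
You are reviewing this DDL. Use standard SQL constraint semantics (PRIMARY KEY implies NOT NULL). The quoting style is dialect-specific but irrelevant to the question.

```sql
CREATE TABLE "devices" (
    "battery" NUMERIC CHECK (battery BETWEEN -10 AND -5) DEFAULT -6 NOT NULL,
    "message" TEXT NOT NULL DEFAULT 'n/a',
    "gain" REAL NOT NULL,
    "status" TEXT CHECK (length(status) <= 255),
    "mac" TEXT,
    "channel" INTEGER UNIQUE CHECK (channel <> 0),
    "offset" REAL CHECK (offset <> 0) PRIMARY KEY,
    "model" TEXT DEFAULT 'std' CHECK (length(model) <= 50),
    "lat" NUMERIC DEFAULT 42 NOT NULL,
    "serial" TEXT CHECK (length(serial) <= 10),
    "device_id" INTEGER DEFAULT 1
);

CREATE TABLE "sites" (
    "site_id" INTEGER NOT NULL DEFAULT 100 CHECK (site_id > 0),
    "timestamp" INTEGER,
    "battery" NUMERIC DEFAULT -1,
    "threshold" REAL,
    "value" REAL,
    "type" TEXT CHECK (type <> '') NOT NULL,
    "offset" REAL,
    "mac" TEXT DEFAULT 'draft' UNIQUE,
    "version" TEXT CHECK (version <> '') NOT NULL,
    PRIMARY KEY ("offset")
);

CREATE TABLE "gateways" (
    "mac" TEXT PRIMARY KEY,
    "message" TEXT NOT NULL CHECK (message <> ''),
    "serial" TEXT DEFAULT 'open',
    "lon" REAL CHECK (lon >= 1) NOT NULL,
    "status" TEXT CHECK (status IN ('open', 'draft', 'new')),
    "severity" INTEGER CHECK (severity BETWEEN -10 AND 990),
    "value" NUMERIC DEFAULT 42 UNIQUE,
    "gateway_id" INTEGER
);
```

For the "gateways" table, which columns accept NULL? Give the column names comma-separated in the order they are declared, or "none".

- mac: part of the PRIMARY KEY, which implies NOT NULL → not nullable.
- message: declared NOT NULL → not nullable.
- serial: DEFAULT only fills an omitted column; an explicit NULL is still allowed → nullable.
- lon: declared NOT NULL → not nullable.
- status: CHECK does not forbid NULL (a CHECK constraint passes when its expression is NULL) → nullable.
- severity: CHECK does not forbid NULL (a CHECK constraint passes when its expression is NULL) → nullable.
- value: UNIQUE does not imply NOT NULL → nullable.
- gateway_id: no NOT NULL constraint applies → nullable.

serial, status, severity, value, gateway_id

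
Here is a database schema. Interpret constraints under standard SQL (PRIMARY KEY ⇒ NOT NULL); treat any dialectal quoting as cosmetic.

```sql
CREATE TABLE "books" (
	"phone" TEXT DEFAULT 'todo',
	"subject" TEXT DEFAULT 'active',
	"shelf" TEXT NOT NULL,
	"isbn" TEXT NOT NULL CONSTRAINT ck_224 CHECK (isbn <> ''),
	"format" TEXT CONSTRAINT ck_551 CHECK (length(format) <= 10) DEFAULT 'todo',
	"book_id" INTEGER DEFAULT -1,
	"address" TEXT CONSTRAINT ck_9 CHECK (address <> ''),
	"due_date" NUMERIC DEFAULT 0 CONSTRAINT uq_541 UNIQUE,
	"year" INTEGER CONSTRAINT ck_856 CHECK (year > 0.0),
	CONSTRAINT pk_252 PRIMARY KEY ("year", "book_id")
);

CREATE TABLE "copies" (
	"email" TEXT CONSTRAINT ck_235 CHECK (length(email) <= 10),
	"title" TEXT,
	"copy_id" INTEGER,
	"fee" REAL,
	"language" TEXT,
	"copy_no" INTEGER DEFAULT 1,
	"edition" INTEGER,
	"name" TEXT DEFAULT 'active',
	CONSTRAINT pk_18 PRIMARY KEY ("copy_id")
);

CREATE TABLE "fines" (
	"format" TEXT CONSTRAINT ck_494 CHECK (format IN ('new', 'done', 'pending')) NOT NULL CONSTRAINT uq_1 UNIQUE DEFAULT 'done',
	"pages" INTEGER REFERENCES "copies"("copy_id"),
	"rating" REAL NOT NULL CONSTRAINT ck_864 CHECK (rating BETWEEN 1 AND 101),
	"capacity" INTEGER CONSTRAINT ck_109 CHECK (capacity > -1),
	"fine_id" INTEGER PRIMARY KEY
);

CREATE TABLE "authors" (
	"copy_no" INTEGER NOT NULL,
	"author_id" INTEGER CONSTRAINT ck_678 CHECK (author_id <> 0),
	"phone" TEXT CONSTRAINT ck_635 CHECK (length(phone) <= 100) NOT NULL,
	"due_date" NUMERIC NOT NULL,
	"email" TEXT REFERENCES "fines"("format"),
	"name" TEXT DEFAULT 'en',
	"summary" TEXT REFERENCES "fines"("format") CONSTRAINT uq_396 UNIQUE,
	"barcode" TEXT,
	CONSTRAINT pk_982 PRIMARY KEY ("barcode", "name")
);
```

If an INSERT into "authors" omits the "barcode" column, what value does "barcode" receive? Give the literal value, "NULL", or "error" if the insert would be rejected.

barcode has no DEFAULT clause.
Omitting it would insert NULL, but it is part of the PRIMARY KEY, so the INSERT fails.

error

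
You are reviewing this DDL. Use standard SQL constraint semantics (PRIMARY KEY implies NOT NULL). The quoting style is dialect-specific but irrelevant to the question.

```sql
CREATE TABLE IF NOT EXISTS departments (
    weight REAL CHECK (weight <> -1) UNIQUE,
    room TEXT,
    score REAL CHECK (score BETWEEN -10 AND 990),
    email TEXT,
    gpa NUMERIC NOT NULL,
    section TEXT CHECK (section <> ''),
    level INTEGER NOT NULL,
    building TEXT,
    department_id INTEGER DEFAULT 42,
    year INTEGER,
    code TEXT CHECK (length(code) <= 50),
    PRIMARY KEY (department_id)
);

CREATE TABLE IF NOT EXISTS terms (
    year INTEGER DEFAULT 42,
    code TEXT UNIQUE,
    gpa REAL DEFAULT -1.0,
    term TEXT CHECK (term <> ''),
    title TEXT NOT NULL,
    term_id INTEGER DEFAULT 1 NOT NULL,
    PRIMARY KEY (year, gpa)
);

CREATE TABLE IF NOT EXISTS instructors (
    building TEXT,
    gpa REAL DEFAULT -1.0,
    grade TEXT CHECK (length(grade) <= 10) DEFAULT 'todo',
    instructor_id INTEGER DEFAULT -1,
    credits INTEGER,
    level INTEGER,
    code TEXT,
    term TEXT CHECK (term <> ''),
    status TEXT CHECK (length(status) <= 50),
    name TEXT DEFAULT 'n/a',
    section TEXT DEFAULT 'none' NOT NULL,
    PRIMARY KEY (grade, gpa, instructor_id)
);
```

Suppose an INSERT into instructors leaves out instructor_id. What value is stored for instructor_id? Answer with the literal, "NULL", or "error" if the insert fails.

instructor_id has an explicit DEFAULT -1.
When the column is omitted from an INSERT, that default is used.

-1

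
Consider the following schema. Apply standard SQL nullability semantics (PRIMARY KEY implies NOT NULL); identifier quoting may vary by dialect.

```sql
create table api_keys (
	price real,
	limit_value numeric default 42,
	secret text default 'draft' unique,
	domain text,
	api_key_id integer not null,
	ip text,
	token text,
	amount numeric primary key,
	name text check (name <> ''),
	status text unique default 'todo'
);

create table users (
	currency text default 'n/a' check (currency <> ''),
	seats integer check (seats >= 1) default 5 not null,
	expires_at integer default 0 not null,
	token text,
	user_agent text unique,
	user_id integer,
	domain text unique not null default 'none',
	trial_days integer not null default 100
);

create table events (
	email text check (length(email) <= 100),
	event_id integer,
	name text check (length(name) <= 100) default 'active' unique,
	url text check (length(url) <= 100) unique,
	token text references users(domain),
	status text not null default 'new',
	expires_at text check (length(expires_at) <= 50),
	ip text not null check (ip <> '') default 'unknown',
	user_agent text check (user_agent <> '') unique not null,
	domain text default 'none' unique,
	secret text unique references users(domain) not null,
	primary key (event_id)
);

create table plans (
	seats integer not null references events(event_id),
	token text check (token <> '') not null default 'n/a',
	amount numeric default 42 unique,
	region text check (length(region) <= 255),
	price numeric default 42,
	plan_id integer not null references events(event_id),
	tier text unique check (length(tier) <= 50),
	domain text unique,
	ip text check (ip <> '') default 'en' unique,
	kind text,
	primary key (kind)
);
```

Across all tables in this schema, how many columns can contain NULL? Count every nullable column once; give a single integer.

api_keys: 8 nullable (price, limit_value, secret, domain, ip, token, name, status — PK (amount) and explicit NOT NULL columns excluded).
users: 4 nullable (currency, token, user_agent, user_id — PK none and explicit NOT NULL columns excluded).
events: 6 nullable (email, name, url, token, expires_at, domain — PK (event_id) and explicit NOT NULL columns excluded).
plans: 6 nullable (amount, region, price, tier, domain, ip — PK (kind) and explicit NOT NULL columns excluded).
Total: 8 + 4 + 6 + 6 = 24.

24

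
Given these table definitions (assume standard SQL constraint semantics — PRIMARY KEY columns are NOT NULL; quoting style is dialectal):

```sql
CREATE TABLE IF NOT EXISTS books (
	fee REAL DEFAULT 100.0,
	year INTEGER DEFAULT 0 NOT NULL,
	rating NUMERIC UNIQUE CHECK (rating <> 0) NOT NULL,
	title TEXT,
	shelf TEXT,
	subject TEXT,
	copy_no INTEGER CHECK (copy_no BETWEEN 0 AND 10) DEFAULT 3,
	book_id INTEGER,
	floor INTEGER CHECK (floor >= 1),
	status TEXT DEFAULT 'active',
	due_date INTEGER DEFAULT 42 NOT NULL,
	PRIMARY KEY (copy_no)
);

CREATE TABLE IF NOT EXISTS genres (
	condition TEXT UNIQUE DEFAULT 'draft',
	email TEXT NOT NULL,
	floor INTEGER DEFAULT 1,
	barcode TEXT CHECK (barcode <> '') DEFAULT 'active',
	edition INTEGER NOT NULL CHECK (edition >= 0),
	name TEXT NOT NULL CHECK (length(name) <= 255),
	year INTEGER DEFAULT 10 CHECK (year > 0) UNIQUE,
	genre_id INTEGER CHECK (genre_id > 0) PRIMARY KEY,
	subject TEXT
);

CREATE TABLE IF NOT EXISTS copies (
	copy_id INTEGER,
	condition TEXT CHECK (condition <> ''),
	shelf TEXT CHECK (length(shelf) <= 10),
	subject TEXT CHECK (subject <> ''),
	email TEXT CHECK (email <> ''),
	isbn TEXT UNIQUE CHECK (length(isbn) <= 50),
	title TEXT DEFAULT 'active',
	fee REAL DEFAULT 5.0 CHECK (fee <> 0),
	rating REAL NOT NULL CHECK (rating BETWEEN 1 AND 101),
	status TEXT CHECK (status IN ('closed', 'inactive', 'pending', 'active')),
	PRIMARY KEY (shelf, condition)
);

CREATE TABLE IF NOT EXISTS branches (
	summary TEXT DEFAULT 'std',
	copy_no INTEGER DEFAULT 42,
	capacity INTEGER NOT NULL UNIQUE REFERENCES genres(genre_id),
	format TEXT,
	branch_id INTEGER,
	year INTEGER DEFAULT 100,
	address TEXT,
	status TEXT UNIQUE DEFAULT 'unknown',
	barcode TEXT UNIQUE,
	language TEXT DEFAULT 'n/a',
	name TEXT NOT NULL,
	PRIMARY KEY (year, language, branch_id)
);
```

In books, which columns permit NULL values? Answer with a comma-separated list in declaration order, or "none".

fee, title, shelf, subject, book_id, floor, status

- fee: DEFAULT only fills an omitted column; an explicit NULL is still allowed → nullable.
- year: declared NOT NULL → not nullable.
- rating: declared NOT NULL → not nullable.
- title: no NOT NULL constraint applies → nullable.
- shelf: no NOT NULL constraint applies → nullable.
- subject: no NOT NULL constraint applies → nullable.
- copy_no: part of the PRIMARY KEY, which implies NOT NULL → not nullable.
- book_id: no NOT NULL constraint applies → nullable.
- floor: CHECK does not forbid NULL (a CHECK constraint passes when its expression is NULL) → nullable.
- status: DEFAULT only fills an omitted column; an explicit NULL is still allowed → nullable.
- due_date: declared NOT NULL → not nullable.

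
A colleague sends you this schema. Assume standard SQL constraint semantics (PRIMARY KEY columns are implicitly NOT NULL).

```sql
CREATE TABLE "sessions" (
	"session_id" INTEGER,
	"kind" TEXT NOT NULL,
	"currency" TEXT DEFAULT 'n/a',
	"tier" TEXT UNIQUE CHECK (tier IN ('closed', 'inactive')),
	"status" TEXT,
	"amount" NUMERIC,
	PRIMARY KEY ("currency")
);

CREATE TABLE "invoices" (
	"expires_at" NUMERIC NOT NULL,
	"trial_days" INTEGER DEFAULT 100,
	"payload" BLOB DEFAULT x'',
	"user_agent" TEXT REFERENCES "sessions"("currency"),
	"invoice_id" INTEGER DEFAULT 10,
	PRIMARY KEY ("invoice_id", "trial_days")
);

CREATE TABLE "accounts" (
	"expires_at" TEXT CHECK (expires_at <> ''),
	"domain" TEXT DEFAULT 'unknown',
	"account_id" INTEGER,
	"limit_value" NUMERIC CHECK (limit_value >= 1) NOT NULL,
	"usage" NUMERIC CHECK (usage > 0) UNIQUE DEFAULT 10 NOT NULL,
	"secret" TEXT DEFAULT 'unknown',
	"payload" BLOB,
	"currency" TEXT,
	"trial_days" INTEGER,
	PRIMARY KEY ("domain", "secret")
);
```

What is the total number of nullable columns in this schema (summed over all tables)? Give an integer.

11

sessions: 4 nullable (session_id, tier, status, amount — PK (currency) and explicit NOT NULL columns excluded).
invoices: 2 nullable (payload, user_agent — PK (invoice_id, trial_days) and explicit NOT NULL columns excluded).
accounts: 5 nullable (expires_at, account_id, payload, currency, trial_days — PK (domain, secret) and explicit NOT NULL columns excluded).
Total: 4 + 2 + 5 = 11.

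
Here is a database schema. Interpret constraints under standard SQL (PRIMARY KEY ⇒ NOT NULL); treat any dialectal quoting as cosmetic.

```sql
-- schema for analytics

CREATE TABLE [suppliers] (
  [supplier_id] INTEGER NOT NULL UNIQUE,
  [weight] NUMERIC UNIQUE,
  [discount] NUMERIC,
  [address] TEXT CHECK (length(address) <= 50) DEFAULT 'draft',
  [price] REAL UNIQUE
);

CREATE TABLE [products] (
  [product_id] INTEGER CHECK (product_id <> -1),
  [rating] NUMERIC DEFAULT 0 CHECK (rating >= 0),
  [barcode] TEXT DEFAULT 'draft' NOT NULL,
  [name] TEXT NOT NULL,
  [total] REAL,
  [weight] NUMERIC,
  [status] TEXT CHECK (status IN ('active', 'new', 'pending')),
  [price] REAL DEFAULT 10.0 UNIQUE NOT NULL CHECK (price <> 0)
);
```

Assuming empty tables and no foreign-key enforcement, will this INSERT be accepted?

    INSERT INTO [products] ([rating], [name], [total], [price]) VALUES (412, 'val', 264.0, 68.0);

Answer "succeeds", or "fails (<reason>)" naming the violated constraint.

succeeds

NOT NULL columns: barcode defaults to 'draft'; name is supplied; price is supplied.
CHECK constraints: 412 satisfies (rating >= 0); 68.0 satisfies (price <> 0).
No constraint is violated.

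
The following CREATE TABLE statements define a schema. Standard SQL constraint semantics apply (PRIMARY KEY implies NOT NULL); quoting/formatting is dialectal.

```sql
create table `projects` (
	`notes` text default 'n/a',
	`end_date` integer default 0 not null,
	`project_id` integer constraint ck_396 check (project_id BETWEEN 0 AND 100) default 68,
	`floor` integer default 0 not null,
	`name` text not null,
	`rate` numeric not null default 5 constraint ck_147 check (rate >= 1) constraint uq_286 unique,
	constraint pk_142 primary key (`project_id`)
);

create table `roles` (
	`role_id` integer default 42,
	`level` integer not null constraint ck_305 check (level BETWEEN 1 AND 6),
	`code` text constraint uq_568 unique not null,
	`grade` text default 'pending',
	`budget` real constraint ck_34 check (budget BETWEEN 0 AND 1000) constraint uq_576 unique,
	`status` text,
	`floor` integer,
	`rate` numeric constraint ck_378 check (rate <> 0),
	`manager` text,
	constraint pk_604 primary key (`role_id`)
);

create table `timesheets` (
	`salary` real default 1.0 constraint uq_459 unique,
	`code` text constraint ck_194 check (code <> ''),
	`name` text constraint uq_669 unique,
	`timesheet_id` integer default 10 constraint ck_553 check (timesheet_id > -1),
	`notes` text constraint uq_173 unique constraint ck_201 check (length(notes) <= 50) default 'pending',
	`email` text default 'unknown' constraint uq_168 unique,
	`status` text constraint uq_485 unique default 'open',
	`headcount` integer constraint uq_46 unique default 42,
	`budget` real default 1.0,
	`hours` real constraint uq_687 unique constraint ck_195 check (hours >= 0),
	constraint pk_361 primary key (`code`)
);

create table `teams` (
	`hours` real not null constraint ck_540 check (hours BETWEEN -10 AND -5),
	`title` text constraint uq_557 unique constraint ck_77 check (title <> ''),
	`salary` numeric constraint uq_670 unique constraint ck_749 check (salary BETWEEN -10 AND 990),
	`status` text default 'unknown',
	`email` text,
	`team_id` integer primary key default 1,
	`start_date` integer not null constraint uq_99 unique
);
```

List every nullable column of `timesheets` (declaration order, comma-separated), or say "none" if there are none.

- salary: UNIQUE does not imply NOT NULL → nullable.
- code: part of the PRIMARY KEY, which implies NOT NULL → not nullable.
- name: UNIQUE does not imply NOT NULL → nullable.
- timesheet_id: CHECK does not forbid NULL (a CHECK constraint passes when its expression is NULL) → nullable.
- notes: CHECK does not forbid NULL (a CHECK constraint passes when its expression is NULL) → nullable.
- email: UNIQUE does not imply NOT NULL → nullable.
- status: UNIQUE does not imply NOT NULL → nullable.
- headcount: UNIQUE does not imply NOT NULL → nullable.
- budget: DEFAULT only fills an omitted column; an explicit NULL is still allowed → nullable.
- hours: CHECK does not forbid NULL (a CHECK constraint passes when its expression is NULL) → nullable.

salary, name, timesheet_id, notes, email, status, headcount, budget, hours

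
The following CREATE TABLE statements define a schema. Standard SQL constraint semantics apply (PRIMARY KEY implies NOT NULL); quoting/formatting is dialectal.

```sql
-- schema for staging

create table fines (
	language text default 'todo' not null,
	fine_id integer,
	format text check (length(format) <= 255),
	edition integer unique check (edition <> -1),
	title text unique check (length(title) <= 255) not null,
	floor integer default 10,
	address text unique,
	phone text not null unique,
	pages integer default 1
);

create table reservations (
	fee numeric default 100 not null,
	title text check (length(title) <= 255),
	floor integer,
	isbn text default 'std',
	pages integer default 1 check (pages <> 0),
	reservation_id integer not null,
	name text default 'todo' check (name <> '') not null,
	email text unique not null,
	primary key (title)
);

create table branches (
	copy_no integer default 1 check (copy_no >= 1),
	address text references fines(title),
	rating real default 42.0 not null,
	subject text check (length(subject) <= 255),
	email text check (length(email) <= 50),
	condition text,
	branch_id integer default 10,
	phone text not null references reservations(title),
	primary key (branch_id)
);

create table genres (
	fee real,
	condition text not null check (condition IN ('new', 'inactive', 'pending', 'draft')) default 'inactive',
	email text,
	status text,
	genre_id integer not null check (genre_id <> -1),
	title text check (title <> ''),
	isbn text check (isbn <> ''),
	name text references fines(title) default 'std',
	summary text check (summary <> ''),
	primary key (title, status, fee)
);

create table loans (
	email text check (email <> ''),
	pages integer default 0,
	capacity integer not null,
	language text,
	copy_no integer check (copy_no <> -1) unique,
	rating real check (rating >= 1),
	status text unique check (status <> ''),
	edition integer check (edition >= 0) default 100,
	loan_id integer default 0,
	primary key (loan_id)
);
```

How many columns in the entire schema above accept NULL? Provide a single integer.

25

fines: 6 nullable (fine_id, format, edition, floor, address, pages — PK none and explicit NOT NULL columns excluded).
reservations: 3 nullable (floor, isbn, pages — PK (title) and explicit NOT NULL columns excluded).
branches: 5 nullable (copy_no, address, subject, email, condition — PK (branch_id) and explicit NOT NULL columns excluded).
genres: 4 nullable (email, isbn, name, summary — PK (title, status, fee) and explicit NOT NULL columns excluded).
loans: 7 nullable (email, pages, language, copy_no, rating, status, edition — PK (loan_id) and explicit NOT NULL columns excluded).
Total: 6 + 3 + 5 + 4 + 7 = 25.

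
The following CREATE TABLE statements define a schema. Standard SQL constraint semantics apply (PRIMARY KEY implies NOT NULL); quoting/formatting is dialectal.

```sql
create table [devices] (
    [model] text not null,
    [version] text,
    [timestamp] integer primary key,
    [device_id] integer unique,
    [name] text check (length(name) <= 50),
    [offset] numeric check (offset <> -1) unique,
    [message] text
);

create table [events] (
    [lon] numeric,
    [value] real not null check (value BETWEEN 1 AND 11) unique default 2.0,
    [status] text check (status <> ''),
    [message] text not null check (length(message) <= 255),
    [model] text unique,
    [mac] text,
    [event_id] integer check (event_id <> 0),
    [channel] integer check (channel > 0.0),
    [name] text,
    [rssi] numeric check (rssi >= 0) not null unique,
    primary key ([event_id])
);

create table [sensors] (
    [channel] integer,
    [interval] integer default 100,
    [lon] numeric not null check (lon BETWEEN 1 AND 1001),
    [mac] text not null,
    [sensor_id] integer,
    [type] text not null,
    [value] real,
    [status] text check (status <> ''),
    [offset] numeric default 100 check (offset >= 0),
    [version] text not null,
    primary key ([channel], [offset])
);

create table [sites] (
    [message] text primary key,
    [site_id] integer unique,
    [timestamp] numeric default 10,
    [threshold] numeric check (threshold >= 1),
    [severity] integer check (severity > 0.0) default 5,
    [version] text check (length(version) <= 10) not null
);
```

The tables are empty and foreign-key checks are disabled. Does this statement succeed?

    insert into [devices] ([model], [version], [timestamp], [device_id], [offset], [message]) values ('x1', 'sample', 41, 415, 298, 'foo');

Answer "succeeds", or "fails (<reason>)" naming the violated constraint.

NOT NULL columns: model is supplied; timestamp is supplied.
CHECK constraints: 298 satisfies (offset <> -1).
No constraint is violated.

succeeds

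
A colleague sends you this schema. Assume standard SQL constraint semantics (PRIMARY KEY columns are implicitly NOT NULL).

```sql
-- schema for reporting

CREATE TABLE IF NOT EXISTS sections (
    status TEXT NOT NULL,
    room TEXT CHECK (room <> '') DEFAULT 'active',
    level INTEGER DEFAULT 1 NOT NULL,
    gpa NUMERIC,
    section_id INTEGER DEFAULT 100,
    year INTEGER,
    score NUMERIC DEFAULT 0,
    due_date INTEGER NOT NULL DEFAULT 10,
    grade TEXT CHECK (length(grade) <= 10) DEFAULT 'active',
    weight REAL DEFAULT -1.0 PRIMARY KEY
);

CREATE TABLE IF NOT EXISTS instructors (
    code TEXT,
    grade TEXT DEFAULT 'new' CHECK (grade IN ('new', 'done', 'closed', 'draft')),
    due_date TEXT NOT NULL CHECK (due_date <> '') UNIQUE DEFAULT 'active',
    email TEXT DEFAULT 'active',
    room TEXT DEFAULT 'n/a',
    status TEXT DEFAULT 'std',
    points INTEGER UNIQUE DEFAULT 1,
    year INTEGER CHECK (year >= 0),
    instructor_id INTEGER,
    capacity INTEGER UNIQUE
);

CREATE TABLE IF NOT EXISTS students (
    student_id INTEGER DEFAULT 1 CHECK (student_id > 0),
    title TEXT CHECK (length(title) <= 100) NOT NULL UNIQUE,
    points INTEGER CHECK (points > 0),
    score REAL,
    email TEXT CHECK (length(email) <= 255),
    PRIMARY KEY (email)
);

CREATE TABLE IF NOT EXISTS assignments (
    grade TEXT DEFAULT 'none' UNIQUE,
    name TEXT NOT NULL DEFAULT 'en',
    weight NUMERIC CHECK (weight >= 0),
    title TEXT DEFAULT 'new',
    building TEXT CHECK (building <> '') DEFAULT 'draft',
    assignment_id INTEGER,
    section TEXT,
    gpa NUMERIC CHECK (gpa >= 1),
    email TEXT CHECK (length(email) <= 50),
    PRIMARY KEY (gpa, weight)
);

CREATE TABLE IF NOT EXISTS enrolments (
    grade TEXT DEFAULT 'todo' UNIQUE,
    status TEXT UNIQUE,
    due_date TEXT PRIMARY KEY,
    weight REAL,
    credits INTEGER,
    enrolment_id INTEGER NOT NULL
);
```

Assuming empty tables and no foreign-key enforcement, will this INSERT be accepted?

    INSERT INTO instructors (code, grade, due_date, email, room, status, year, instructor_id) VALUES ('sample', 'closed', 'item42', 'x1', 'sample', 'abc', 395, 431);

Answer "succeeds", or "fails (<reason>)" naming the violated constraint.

succeeds

NOT NULL columns: due_date is supplied.
CHECK constraints: 'closed' satisfies (grade IN ('new', 'done', 'closed', 'draft')); 'item42' satisfies (due_date <> ''); 395 satisfies (year >= 0).
No constraint is violated.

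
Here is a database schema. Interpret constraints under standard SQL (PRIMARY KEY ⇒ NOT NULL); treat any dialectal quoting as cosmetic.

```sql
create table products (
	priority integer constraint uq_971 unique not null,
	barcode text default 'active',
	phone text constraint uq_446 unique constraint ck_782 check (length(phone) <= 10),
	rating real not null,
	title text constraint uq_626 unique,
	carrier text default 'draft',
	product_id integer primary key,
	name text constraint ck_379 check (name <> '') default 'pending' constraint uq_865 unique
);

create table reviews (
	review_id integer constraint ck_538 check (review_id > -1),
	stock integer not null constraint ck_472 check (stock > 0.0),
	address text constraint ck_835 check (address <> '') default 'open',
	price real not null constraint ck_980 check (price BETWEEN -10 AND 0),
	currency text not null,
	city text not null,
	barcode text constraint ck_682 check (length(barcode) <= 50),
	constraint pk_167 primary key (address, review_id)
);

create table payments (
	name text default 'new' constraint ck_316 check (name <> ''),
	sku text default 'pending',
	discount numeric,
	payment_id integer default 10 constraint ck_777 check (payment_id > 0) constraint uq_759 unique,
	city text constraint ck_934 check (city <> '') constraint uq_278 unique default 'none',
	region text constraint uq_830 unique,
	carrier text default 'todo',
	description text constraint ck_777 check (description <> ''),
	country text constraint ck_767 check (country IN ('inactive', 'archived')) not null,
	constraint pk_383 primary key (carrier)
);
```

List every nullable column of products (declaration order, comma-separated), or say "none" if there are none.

- priority: declared NOT NULL → not nullable.
- barcode: DEFAULT only fills an omitted column; an explicit NULL is still allowed → nullable.
- phone: CHECK does not forbid NULL (a CHECK constraint passes when its expression is NULL) → nullable.
- rating: declared NOT NULL → not nullable.
- title: UNIQUE does not imply NOT NULL → nullable.
- carrier: DEFAULT only fills an omitted column; an explicit NULL is still allowed → nullable.
- product_id: part of the PRIMARY KEY, which implies NOT NULL → not nullable.
- name: CHECK does not forbid NULL (a CHECK constraint passes when its expression is NULL) → nullable.

barcode, phone, title, carrier, name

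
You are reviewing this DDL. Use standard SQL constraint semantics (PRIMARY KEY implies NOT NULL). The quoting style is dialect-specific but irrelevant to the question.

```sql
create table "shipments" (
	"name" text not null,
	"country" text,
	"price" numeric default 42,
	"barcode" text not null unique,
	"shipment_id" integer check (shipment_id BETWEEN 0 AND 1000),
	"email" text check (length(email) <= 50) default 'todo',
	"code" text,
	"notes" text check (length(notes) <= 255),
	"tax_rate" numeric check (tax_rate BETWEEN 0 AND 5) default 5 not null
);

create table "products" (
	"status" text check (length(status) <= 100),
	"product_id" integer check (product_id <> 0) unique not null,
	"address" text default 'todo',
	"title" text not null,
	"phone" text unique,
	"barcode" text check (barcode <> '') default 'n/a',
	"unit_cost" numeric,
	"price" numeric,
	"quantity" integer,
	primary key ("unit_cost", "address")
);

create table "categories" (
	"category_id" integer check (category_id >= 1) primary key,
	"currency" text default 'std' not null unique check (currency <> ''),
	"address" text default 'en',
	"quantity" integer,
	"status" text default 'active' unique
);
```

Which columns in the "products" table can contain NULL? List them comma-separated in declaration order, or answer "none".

- status: CHECK does not forbid NULL (a CHECK constraint passes when its expression is NULL) → nullable.
- product_id: declared NOT NULL → not nullable.
- address: part of the PRIMARY KEY, which implies NOT NULL → not nullable.
- title: declared NOT NULL → not nullable.
- phone: UNIQUE does not imply NOT NULL → nullable.
- barcode: CHECK does not forbid NULL (a CHECK constraint passes when its expression is NULL) → nullable.
- unit_cost: part of the PRIMARY KEY, which implies NOT NULL → not nullable.
- price: no NOT NULL constraint applies → nullable.
- quantity: no NOT NULL constraint applies → nullable.

status, phone, barcode, price, quantity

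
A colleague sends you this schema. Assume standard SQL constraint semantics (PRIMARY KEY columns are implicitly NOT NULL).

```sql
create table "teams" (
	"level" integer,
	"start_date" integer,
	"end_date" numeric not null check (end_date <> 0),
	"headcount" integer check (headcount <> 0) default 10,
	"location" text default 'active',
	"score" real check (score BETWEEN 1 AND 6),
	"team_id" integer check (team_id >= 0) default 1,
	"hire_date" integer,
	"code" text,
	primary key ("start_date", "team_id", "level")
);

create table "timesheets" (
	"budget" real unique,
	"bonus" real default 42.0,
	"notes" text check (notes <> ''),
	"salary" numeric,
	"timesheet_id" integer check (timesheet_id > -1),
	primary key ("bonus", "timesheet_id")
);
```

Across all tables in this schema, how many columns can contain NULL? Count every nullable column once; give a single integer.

8

teams: 5 nullable (headcount, location, score, hire_date, code — PK (start_date, team_id, level) and explicit NOT NULL columns excluded).
timesheets: 3 nullable (budget, notes, salary — PK (bonus, timesheet_id) and explicit NOT NULL columns excluded).
Total: 5 + 3 = 8.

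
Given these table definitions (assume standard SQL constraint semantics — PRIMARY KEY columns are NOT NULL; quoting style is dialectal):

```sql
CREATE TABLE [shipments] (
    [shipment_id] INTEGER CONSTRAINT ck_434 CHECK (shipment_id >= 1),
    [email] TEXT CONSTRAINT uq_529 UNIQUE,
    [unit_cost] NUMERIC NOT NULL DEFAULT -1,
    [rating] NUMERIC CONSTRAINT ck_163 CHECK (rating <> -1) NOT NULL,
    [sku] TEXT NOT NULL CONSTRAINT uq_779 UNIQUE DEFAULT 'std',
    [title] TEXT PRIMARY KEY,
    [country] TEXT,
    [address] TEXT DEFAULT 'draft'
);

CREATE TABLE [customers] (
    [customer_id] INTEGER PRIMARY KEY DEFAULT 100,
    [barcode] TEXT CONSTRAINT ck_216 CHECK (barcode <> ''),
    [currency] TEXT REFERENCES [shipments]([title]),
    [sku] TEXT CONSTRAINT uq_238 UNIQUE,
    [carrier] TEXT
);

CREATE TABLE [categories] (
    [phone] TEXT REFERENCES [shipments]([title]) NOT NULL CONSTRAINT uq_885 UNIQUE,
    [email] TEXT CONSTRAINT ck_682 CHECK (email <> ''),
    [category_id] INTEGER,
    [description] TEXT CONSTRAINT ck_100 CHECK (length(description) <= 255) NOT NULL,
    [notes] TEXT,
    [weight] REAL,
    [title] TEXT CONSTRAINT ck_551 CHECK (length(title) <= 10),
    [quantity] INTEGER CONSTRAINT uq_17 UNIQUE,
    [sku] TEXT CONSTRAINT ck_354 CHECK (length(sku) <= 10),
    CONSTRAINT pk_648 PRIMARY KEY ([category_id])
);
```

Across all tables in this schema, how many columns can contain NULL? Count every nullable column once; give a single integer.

shipments: 4 nullable (shipment_id, email, country, address — PK (title) and explicit NOT NULL columns excluded).
customers: 4 nullable (barcode, currency, sku, carrier — PK (customer_id) and explicit NOT NULL columns excluded).
categories: 6 nullable (email, notes, weight, title, quantity, sku — PK (category_id) and explicit NOT NULL columns excluded).
Total: 4 + 4 + 6 = 14.

14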